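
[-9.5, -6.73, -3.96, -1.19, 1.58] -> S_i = -9.50 + 2.77*i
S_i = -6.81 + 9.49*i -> [-6.81, 2.68, 12.17, 21.66, 31.15]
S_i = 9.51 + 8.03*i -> [9.51, 17.54, 25.57, 33.6, 41.63]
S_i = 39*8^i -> [39, 312, 2496, 19968, 159744]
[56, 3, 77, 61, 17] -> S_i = Random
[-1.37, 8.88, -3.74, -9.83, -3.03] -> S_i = Random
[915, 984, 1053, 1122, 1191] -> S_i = 915 + 69*i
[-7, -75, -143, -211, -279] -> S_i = -7 + -68*i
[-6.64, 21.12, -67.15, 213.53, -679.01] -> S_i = -6.64*(-3.18)^i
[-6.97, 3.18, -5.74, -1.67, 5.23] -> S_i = Random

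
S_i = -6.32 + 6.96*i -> [-6.32, 0.64, 7.6, 14.56, 21.52]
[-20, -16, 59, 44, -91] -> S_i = Random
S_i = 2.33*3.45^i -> [2.33, 8.04, 27.73, 95.68, 330.09]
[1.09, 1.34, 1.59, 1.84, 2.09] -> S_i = 1.09 + 0.25*i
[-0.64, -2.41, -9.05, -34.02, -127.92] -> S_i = -0.64*3.76^i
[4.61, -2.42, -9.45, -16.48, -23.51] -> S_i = 4.61 + -7.03*i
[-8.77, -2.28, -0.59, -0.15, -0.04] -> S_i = -8.77*0.26^i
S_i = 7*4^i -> [7, 28, 112, 448, 1792]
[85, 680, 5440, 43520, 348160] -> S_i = 85*8^i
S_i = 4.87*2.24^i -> [4.87, 10.91, 24.44, 54.74, 122.61]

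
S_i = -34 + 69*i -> [-34, 35, 104, 173, 242]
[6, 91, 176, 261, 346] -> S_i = 6 + 85*i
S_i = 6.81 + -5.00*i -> [6.81, 1.81, -3.19, -8.19, -13.19]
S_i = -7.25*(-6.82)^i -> [-7.25, 49.44, -337.21, 2299.81, -15684.67]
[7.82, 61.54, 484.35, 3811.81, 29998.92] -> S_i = 7.82*7.87^i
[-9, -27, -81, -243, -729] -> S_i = -9*3^i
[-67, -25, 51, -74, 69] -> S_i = Random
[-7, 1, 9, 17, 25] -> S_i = -7 + 8*i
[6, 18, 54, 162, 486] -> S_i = 6*3^i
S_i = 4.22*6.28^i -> [4.22, 26.5, 166.43, 1045.18, 6563.73]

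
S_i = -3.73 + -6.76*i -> [-3.73, -10.49, -17.25, -24.01, -30.77]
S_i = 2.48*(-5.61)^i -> [2.48, -13.91, 78.05, -437.87, 2456.42]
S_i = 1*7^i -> [1, 7, 49, 343, 2401]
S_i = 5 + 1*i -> [5, 6, 7, 8, 9]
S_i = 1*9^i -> [1, 9, 81, 729, 6561]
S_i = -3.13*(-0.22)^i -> [-3.13, 0.69, -0.15, 0.03, -0.01]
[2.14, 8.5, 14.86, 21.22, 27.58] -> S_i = 2.14 + 6.36*i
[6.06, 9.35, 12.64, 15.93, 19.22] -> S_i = 6.06 + 3.29*i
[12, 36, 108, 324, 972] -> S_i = 12*3^i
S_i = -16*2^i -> [-16, -32, -64, -128, -256]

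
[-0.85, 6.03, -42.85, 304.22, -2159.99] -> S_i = -0.85*(-7.10)^i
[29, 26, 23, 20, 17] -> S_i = 29 + -3*i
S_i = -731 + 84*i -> [-731, -647, -563, -479, -395]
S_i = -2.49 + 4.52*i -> [-2.49, 2.03, 6.55, 11.07, 15.59]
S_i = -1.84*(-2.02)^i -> [-1.84, 3.72, -7.51, 15.17, -30.64]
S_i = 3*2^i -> [3, 6, 12, 24, 48]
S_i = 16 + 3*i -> [16, 19, 22, 25, 28]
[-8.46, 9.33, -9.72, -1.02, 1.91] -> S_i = Random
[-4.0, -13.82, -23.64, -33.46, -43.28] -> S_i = -4.00 + -9.82*i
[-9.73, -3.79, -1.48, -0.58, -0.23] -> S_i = -9.73*0.39^i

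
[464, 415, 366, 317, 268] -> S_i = 464 + -49*i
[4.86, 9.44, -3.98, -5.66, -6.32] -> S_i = Random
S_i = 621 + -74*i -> [621, 547, 473, 399, 325]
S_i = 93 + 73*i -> [93, 166, 239, 312, 385]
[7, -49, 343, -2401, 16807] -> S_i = 7*-7^i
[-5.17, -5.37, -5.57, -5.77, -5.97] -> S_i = -5.17 + -0.20*i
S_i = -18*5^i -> [-18, -90, -450, -2250, -11250]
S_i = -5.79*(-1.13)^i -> [-5.79, 6.54, -7.39, 8.35, -9.44]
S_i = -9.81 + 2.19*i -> [-9.81, -7.62, -5.43, -3.24, -1.05]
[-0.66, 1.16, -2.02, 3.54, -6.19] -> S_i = -0.66*(-1.75)^i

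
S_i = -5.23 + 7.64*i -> [-5.23, 2.41, 10.05, 17.69, 25.33]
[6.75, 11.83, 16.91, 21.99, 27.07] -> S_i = 6.75 + 5.08*i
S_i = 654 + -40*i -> [654, 614, 574, 534, 494]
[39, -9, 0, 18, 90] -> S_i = Random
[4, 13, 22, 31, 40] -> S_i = 4 + 9*i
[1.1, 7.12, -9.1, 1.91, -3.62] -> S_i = Random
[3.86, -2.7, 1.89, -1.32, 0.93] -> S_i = 3.86*(-0.70)^i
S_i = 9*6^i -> [9, 54, 324, 1944, 11664]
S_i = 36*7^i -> [36, 252, 1764, 12348, 86436]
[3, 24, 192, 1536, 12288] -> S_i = 3*8^i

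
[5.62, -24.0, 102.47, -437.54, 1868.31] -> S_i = 5.62*(-4.27)^i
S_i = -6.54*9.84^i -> [-6.54, -64.35, -633.24, -6231.08, -61313.79]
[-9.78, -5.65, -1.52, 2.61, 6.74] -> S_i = -9.78 + 4.13*i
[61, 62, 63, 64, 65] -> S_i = 61 + 1*i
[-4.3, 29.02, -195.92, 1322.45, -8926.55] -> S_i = -4.30*(-6.75)^i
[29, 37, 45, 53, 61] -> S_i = 29 + 8*i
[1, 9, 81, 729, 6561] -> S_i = 1*9^i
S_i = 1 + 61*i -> [1, 62, 123, 184, 245]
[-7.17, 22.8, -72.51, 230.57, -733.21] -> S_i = -7.17*(-3.18)^i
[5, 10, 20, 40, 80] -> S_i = 5*2^i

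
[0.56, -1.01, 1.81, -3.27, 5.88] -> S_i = 0.56*(-1.80)^i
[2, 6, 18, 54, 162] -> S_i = 2*3^i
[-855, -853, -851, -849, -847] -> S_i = -855 + 2*i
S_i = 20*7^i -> [20, 140, 980, 6860, 48020]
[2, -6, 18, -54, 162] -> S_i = 2*-3^i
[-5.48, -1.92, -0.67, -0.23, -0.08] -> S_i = -5.48*0.35^i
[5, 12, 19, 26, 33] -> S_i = 5 + 7*i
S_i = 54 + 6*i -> [54, 60, 66, 72, 78]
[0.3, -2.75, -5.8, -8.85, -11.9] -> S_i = 0.30 + -3.05*i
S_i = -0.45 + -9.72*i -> [-0.45, -10.17, -19.89, -29.61, -39.33]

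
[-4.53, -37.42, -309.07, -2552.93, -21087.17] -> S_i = -4.53*8.26^i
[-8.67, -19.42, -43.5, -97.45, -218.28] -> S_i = -8.67*2.24^i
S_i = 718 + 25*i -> [718, 743, 768, 793, 818]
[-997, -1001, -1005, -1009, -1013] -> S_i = -997 + -4*i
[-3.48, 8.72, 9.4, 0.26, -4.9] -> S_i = Random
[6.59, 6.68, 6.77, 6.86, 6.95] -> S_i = 6.59 + 0.09*i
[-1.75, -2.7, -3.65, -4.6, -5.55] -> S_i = -1.75 + -0.95*i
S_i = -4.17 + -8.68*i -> [-4.17, -12.85, -21.53, -30.21, -38.89]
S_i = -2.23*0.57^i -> [-2.23, -1.27, -0.72, -0.41, -0.24]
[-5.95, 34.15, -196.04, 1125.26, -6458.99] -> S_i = -5.95*(-5.74)^i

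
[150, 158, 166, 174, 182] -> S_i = 150 + 8*i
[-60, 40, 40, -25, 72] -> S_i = Random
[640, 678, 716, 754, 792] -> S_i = 640 + 38*i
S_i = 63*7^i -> [63, 441, 3087, 21609, 151263]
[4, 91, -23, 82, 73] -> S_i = Random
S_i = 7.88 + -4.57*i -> [7.88, 3.31, -1.26, -5.83, -10.4]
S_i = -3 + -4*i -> [-3, -7, -11, -15, -19]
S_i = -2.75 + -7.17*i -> [-2.75, -9.92, -17.09, -24.26, -31.43]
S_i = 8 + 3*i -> [8, 11, 14, 17, 20]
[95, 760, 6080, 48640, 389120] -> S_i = 95*8^i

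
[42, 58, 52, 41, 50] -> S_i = Random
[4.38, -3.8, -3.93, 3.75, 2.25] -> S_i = Random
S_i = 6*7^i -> [6, 42, 294, 2058, 14406]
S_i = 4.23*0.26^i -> [4.23, 1.1, 0.29, 0.07, 0.02]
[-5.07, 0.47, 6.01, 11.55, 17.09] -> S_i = -5.07 + 5.54*i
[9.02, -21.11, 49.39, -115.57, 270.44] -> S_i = 9.02*(-2.34)^i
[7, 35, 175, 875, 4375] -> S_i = 7*5^i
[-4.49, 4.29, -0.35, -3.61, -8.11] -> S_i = Random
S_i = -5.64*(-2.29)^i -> [-5.64, 12.92, -29.58, 67.73, -155.1]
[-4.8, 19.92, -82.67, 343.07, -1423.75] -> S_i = -4.80*(-4.15)^i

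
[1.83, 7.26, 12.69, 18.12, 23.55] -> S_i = 1.83 + 5.43*i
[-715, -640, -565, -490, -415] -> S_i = -715 + 75*i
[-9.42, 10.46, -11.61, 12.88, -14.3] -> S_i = -9.42*(-1.11)^i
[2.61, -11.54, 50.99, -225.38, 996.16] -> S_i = 2.61*(-4.42)^i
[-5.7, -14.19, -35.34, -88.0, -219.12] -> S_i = -5.70*2.49^i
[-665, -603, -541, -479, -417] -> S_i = -665 + 62*i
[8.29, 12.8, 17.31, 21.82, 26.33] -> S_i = 8.29 + 4.51*i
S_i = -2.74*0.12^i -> [-2.74, -0.33, -0.04, -0.0, -0.0]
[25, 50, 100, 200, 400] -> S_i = 25*2^i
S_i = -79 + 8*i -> [-79, -71, -63, -55, -47]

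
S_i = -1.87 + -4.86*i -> [-1.87, -6.73, -11.59, -16.45, -21.31]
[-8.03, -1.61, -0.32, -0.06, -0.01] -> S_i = -8.03*0.20^i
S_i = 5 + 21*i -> [5, 26, 47, 68, 89]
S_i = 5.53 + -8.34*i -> [5.53, -2.81, -11.15, -19.49, -27.83]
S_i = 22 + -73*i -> [22, -51, -124, -197, -270]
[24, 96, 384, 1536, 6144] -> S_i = 24*4^i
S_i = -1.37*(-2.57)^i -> [-1.37, 3.52, -9.05, 23.26, -59.77]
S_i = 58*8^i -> [58, 464, 3712, 29696, 237568]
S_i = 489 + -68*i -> [489, 421, 353, 285, 217]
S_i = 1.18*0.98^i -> [1.18, 1.16, 1.13, 1.11, 1.09]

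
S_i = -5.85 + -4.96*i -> [-5.85, -10.81, -15.77, -20.73, -25.69]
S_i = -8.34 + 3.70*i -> [-8.34, -4.64, -0.94, 2.76, 6.46]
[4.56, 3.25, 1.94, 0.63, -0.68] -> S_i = 4.56 + -1.31*i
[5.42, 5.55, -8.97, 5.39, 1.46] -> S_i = Random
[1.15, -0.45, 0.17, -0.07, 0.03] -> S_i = 1.15*(-0.39)^i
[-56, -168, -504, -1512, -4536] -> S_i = -56*3^i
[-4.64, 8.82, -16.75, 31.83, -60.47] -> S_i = -4.64*(-1.90)^i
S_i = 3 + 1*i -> [3, 4, 5, 6, 7]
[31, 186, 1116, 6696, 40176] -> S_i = 31*6^i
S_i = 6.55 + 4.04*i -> [6.55, 10.59, 14.63, 18.67, 22.71]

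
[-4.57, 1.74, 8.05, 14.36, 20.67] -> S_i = -4.57 + 6.31*i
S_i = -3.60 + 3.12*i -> [-3.6, -0.48, 2.64, 5.76, 8.88]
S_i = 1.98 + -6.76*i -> [1.98, -4.78, -11.54, -18.3, -25.06]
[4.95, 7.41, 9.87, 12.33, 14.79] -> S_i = 4.95 + 2.46*i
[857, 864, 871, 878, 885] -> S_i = 857 + 7*i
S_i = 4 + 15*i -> [4, 19, 34, 49, 64]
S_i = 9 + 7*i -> [9, 16, 23, 30, 37]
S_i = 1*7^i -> [1, 7, 49, 343, 2401]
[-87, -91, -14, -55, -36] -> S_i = Random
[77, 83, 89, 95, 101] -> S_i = 77 + 6*i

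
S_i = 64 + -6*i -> [64, 58, 52, 46, 40]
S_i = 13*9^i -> [13, 117, 1053, 9477, 85293]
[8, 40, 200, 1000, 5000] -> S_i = 8*5^i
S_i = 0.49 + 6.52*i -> [0.49, 7.01, 13.53, 20.05, 26.57]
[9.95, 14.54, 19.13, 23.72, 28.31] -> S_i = 9.95 + 4.59*i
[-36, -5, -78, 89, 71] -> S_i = Random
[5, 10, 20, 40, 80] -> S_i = 5*2^i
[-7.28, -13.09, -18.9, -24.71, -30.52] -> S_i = -7.28 + -5.81*i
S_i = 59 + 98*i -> [59, 157, 255, 353, 451]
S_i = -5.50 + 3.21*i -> [-5.5, -2.29, 0.92, 4.13, 7.34]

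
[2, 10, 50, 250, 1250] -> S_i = 2*5^i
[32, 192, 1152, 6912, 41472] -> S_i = 32*6^i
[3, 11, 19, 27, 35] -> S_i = 3 + 8*i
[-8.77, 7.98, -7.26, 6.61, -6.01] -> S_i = -8.77*(-0.91)^i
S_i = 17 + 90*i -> [17, 107, 197, 287, 377]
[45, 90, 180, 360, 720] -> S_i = 45*2^i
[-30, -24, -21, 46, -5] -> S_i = Random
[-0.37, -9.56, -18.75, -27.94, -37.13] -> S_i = -0.37 + -9.19*i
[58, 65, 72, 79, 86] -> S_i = 58 + 7*i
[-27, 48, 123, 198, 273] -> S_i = -27 + 75*i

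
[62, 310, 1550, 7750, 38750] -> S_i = 62*5^i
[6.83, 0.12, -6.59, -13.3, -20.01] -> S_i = 6.83 + -6.71*i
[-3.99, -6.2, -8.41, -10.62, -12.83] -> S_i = -3.99 + -2.21*i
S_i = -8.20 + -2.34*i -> [-8.2, -10.54, -12.88, -15.22, -17.56]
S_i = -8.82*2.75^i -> [-8.82, -24.26, -66.7, -183.43, -504.43]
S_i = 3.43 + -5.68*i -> [3.43, -2.25, -7.93, -13.61, -19.29]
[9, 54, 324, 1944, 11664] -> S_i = 9*6^i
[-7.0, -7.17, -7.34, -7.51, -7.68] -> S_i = -7.00 + -0.17*i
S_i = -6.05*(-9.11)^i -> [-6.05, 55.12, -502.1, 4574.15, -41670.52]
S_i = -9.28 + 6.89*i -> [-9.28, -2.39, 4.5, 11.39, 18.28]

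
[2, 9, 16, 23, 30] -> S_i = 2 + 7*i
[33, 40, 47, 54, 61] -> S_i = 33 + 7*i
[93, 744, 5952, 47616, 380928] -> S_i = 93*8^i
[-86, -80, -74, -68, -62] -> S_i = -86 + 6*i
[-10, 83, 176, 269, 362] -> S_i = -10 + 93*i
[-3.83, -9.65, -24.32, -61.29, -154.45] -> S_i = -3.83*2.52^i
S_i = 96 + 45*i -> [96, 141, 186, 231, 276]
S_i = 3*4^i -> [3, 12, 48, 192, 768]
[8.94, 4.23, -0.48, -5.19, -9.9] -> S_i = 8.94 + -4.71*i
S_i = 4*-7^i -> [4, -28, 196, -1372, 9604]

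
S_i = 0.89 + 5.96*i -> [0.89, 6.85, 12.81, 18.77, 24.73]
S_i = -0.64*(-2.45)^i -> [-0.64, 1.57, -3.84, 9.41, -23.06]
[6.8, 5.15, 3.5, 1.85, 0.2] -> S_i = 6.80 + -1.65*i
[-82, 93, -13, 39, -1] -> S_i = Random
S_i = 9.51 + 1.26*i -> [9.51, 10.77, 12.03, 13.29, 14.55]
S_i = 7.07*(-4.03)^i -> [7.07, -28.49, 114.82, -462.74, 1864.83]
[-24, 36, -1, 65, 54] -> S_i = Random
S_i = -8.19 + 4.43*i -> [-8.19, -3.76, 0.67, 5.1, 9.53]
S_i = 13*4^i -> [13, 52, 208, 832, 3328]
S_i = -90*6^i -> [-90, -540, -3240, -19440, -116640]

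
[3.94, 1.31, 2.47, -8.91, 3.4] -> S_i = Random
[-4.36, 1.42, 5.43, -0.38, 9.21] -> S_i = Random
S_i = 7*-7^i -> [7, -49, 343, -2401, 16807]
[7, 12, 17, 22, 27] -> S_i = 7 + 5*i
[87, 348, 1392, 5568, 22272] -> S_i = 87*4^i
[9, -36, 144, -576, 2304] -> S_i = 9*-4^i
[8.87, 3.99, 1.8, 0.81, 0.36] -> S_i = 8.87*0.45^i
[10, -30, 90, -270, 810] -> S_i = 10*-3^i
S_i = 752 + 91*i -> [752, 843, 934, 1025, 1116]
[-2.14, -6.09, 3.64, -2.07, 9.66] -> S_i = Random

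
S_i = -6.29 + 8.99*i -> [-6.29, 2.7, 11.69, 20.68, 29.67]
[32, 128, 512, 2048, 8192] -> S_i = 32*4^i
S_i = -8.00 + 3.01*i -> [-8.0, -4.99, -1.98, 1.03, 4.04]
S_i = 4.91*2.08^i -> [4.91, 10.21, 21.24, 44.18, 91.9]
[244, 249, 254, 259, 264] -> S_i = 244 + 5*i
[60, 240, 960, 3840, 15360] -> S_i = 60*4^i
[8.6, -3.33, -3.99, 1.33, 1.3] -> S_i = Random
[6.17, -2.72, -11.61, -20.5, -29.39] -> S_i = 6.17 + -8.89*i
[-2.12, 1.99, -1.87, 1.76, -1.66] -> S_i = -2.12*(-0.94)^i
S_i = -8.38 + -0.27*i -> [-8.38, -8.65, -8.92, -9.19, -9.46]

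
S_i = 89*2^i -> [89, 178, 356, 712, 1424]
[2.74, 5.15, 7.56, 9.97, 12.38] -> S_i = 2.74 + 2.41*i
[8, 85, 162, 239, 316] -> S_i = 8 + 77*i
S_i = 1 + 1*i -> [1, 2, 3, 4, 5]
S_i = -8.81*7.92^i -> [-8.81, -69.78, -552.62, -4376.75, -34663.84]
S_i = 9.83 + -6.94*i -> [9.83, 2.89, -4.05, -10.99, -17.93]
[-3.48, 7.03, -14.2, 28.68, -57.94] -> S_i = -3.48*(-2.02)^i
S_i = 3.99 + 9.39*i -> [3.99, 13.38, 22.77, 32.16, 41.55]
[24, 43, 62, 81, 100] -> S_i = 24 + 19*i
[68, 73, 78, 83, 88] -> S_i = 68 + 5*i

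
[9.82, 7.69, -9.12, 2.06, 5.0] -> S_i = Random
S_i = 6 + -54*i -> [6, -48, -102, -156, -210]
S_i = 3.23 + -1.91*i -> [3.23, 1.32, -0.59, -2.5, -4.41]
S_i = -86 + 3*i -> [-86, -83, -80, -77, -74]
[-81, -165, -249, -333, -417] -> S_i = -81 + -84*i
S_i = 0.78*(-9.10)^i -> [0.78, -7.1, 64.59, -587.79, 5348.85]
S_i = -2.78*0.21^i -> [-2.78, -0.58, -0.12, -0.03, -0.01]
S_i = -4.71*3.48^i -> [-4.71, -16.39, -57.04, -198.5, -690.78]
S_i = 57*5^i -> [57, 285, 1425, 7125, 35625]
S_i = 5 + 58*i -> [5, 63, 121, 179, 237]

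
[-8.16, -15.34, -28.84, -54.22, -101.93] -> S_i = -8.16*1.88^i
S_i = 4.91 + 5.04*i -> [4.91, 9.95, 14.99, 20.03, 25.07]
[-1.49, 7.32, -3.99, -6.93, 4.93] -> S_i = Random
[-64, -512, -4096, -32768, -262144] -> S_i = -64*8^i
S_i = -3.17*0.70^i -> [-3.17, -2.22, -1.55, -1.09, -0.76]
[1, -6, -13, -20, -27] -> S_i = 1 + -7*i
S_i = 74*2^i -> [74, 148, 296, 592, 1184]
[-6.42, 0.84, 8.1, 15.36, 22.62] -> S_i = -6.42 + 7.26*i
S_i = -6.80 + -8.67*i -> [-6.8, -15.47, -24.14, -32.81, -41.48]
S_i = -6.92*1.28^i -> [-6.92, -8.86, -11.34, -14.51, -18.58]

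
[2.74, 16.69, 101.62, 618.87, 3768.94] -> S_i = 2.74*6.09^i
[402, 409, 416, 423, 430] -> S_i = 402 + 7*i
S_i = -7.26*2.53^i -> [-7.26, -18.37, -46.47, -117.57, -297.45]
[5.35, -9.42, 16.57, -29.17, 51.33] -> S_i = 5.35*(-1.76)^i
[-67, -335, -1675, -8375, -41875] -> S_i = -67*5^i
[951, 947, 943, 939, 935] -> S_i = 951 + -4*i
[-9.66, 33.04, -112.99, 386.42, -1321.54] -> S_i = -9.66*(-3.42)^i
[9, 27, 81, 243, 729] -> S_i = 9*3^i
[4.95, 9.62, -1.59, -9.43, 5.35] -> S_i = Random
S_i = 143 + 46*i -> [143, 189, 235, 281, 327]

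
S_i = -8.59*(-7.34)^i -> [-8.59, 63.05, -462.79, 3396.89, -24933.16]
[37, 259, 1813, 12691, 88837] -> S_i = 37*7^i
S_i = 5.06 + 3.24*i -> [5.06, 8.3, 11.54, 14.78, 18.02]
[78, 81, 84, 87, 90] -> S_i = 78 + 3*i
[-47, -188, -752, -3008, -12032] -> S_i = -47*4^i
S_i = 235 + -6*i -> [235, 229, 223, 217, 211]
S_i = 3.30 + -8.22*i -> [3.3, -4.92, -13.14, -21.36, -29.58]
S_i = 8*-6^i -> [8, -48, 288, -1728, 10368]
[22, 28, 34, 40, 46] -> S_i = 22 + 6*i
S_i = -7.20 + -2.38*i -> [-7.2, -9.58, -11.96, -14.34, -16.72]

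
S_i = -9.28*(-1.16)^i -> [-9.28, 10.76, -12.49, 14.49, -16.8]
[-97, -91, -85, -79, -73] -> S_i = -97 + 6*i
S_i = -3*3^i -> [-3, -9, -27, -81, -243]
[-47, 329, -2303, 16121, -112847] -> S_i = -47*-7^i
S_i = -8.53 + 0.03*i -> [-8.53, -8.5, -8.47, -8.44, -8.41]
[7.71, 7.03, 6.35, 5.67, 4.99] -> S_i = 7.71 + -0.68*i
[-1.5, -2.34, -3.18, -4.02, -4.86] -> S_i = -1.50 + -0.84*i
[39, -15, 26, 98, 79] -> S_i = Random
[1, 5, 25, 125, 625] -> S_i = 1*5^i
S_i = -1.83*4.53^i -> [-1.83, -8.29, -37.55, -170.12, -770.63]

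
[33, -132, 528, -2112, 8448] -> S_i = 33*-4^i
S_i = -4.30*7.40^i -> [-4.3, -31.82, -235.47, -1742.46, -12894.23]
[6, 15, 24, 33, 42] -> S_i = 6 + 9*i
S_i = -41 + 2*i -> [-41, -39, -37, -35, -33]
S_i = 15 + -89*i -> [15, -74, -163, -252, -341]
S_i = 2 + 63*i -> [2, 65, 128, 191, 254]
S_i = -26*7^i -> [-26, -182, -1274, -8918, -62426]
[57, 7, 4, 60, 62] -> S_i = Random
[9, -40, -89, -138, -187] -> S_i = 9 + -49*i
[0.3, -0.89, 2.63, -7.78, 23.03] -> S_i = 0.30*(-2.96)^i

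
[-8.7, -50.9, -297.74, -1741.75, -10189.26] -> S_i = -8.70*5.85^i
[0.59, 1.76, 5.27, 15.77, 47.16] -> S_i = 0.59*2.99^i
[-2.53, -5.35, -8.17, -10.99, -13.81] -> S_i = -2.53 + -2.82*i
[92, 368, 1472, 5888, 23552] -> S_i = 92*4^i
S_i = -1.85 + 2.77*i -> [-1.85, 0.92, 3.69, 6.46, 9.23]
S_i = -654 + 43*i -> [-654, -611, -568, -525, -482]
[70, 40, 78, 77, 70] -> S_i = Random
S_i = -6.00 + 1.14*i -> [-6.0, -4.86, -3.72, -2.58, -1.44]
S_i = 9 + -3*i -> [9, 6, 3, 0, -3]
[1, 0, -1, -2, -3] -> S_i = 1 + -1*i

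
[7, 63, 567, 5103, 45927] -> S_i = 7*9^i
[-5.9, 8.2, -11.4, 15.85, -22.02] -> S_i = -5.90*(-1.39)^i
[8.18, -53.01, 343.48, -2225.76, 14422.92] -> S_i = 8.18*(-6.48)^i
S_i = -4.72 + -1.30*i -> [-4.72, -6.02, -7.32, -8.62, -9.92]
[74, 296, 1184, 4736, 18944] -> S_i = 74*4^i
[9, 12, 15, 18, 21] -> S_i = 9 + 3*i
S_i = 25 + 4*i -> [25, 29, 33, 37, 41]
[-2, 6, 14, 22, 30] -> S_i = -2 + 8*i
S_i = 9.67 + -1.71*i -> [9.67, 7.96, 6.25, 4.54, 2.83]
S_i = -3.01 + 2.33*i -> [-3.01, -0.68, 1.65, 3.98, 6.31]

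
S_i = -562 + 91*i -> [-562, -471, -380, -289, -198]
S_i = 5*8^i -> [5, 40, 320, 2560, 20480]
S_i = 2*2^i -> [2, 4, 8, 16, 32]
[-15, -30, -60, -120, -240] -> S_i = -15*2^i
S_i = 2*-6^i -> [2, -12, 72, -432, 2592]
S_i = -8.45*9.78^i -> [-8.45, -82.64, -808.23, -7904.48, -77305.81]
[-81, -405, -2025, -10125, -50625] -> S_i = -81*5^i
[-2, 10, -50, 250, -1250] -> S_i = -2*-5^i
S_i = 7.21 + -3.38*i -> [7.21, 3.83, 0.45, -2.93, -6.31]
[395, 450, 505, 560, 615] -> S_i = 395 + 55*i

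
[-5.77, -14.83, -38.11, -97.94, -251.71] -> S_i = -5.77*2.57^i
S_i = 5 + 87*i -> [5, 92, 179, 266, 353]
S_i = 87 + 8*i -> [87, 95, 103, 111, 119]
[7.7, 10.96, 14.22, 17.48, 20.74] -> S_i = 7.70 + 3.26*i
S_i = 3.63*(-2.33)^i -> [3.63, -8.46, 19.71, -45.92, 106.99]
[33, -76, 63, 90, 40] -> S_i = Random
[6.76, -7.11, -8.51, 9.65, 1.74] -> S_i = Random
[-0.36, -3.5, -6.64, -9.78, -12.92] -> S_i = -0.36 + -3.14*i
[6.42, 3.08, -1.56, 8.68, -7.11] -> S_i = Random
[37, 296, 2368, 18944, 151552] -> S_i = 37*8^i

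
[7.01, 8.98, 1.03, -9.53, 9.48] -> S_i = Random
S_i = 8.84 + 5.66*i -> [8.84, 14.5, 20.16, 25.82, 31.48]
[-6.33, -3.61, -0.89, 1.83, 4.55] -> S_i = -6.33 + 2.72*i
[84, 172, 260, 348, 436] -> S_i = 84 + 88*i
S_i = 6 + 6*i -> [6, 12, 18, 24, 30]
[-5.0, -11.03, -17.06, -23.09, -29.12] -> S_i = -5.00 + -6.03*i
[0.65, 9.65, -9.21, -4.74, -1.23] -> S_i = Random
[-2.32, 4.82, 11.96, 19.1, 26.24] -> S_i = -2.32 + 7.14*i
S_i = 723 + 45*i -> [723, 768, 813, 858, 903]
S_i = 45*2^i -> [45, 90, 180, 360, 720]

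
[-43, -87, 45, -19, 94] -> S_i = Random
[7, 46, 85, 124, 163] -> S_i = 7 + 39*i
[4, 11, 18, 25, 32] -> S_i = 4 + 7*i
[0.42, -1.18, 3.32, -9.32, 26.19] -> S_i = 0.42*(-2.81)^i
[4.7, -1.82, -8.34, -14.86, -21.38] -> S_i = 4.70 + -6.52*i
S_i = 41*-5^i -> [41, -205, 1025, -5125, 25625]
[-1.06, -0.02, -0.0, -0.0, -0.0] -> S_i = -1.06*0.02^i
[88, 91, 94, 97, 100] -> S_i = 88 + 3*i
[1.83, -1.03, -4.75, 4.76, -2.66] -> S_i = Random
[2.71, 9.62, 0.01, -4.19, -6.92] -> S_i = Random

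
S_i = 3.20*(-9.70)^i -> [3.2, -31.04, 301.09, -2920.55, 28329.37]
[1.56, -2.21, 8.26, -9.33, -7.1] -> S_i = Random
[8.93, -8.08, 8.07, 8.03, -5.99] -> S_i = Random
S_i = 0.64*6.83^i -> [0.64, 4.37, 29.86, 203.91, 1392.72]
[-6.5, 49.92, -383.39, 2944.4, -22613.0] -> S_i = -6.50*(-7.68)^i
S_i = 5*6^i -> [5, 30, 180, 1080, 6480]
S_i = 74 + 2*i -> [74, 76, 78, 80, 82]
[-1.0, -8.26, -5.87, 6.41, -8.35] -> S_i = Random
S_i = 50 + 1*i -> [50, 51, 52, 53, 54]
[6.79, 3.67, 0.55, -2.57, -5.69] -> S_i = 6.79 + -3.12*i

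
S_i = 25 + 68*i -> [25, 93, 161, 229, 297]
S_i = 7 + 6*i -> [7, 13, 19, 25, 31]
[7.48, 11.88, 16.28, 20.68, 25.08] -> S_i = 7.48 + 4.40*i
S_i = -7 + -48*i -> [-7, -55, -103, -151, -199]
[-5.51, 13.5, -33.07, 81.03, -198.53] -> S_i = -5.51*(-2.45)^i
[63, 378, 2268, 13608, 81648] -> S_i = 63*6^i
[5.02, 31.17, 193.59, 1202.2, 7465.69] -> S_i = 5.02*6.21^i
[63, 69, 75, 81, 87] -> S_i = 63 + 6*i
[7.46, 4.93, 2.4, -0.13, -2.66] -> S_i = 7.46 + -2.53*i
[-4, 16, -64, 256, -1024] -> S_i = -4*-4^i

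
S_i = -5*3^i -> [-5, -15, -45, -135, -405]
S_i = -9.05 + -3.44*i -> [-9.05, -12.49, -15.93, -19.37, -22.81]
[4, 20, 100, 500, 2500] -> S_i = 4*5^i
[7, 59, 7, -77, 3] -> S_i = Random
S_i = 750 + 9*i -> [750, 759, 768, 777, 786]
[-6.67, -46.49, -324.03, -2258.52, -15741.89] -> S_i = -6.67*6.97^i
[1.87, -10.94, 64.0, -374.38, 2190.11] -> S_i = 1.87*(-5.85)^i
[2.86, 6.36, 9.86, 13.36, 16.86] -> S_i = 2.86 + 3.50*i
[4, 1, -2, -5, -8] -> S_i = 4 + -3*i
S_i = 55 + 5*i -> [55, 60, 65, 70, 75]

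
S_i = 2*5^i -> [2, 10, 50, 250, 1250]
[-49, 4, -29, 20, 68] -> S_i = Random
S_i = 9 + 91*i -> [9, 100, 191, 282, 373]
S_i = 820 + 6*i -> [820, 826, 832, 838, 844]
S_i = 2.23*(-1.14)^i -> [2.23, -2.54, 2.9, -3.3, 3.77]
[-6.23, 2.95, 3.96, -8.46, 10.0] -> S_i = Random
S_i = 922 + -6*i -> [922, 916, 910, 904, 898]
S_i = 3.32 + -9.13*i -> [3.32, -5.81, -14.94, -24.07, -33.2]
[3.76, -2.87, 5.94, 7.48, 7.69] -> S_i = Random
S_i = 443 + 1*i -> [443, 444, 445, 446, 447]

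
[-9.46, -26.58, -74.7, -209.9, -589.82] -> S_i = -9.46*2.81^i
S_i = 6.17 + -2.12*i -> [6.17, 4.05, 1.93, -0.19, -2.31]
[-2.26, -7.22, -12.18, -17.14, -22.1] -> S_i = -2.26 + -4.96*i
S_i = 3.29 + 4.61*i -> [3.29, 7.9, 12.51, 17.12, 21.73]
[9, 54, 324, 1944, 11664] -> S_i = 9*6^i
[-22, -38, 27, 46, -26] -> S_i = Random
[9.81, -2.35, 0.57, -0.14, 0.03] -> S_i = 9.81*(-0.24)^i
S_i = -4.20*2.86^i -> [-4.2, -12.01, -34.35, -98.25, -281.0]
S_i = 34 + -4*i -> [34, 30, 26, 22, 18]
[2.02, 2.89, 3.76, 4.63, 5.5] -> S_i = 2.02 + 0.87*i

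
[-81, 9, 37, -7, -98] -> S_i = Random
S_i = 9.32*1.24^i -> [9.32, 11.56, 14.33, 17.77, 22.03]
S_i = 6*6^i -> [6, 36, 216, 1296, 7776]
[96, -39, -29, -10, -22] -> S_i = Random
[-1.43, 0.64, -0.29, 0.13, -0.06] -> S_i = -1.43*(-0.45)^i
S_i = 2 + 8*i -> [2, 10, 18, 26, 34]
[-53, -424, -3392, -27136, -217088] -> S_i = -53*8^i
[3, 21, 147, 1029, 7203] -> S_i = 3*7^i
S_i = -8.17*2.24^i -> [-8.17, -18.3, -40.99, -91.83, -205.69]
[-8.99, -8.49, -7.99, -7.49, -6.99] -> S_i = -8.99 + 0.50*i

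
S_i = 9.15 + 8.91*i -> [9.15, 18.06, 26.97, 35.88, 44.79]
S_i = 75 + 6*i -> [75, 81, 87, 93, 99]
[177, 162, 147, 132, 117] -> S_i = 177 + -15*i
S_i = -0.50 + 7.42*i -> [-0.5, 6.92, 14.34, 21.76, 29.18]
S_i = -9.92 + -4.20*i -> [-9.92, -14.12, -18.32, -22.52, -26.72]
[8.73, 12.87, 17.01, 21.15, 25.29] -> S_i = 8.73 + 4.14*i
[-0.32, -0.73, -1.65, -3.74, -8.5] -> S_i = -0.32*2.27^i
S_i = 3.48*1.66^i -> [3.48, 5.78, 9.59, 15.92, 26.42]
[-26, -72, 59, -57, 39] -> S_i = Random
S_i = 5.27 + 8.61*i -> [5.27, 13.88, 22.49, 31.1, 39.71]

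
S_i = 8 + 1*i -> [8, 9, 10, 11, 12]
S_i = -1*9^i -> [-1, -9, -81, -729, -6561]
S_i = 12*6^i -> [12, 72, 432, 2592, 15552]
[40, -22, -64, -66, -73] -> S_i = Random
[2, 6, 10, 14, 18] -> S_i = 2 + 4*i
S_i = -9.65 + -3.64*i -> [-9.65, -13.29, -16.93, -20.57, -24.21]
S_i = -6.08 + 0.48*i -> [-6.08, -5.6, -5.12, -4.64, -4.16]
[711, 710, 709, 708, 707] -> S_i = 711 + -1*i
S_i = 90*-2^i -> [90, -180, 360, -720, 1440]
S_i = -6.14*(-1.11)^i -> [-6.14, 6.82, -7.57, 8.4, -9.32]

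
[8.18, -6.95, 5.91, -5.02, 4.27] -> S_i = 8.18*(-0.85)^i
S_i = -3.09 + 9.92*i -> [-3.09, 6.83, 16.75, 26.67, 36.59]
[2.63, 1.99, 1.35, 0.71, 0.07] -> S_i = 2.63 + -0.64*i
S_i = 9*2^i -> [9, 18, 36, 72, 144]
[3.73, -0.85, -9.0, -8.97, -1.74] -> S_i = Random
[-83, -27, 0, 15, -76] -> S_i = Random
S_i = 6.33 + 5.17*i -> [6.33, 11.5, 16.67, 21.84, 27.01]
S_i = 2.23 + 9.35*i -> [2.23, 11.58, 20.93, 30.28, 39.63]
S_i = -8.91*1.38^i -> [-8.91, -12.3, -16.97, -23.42, -32.31]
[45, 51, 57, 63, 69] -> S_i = 45 + 6*i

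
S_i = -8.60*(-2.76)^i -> [-8.6, 23.74, -65.51, 180.81, -499.04]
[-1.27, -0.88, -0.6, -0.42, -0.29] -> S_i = -1.27*0.69^i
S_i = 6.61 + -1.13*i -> [6.61, 5.48, 4.35, 3.22, 2.09]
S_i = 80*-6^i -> [80, -480, 2880, -17280, 103680]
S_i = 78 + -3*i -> [78, 75, 72, 69, 66]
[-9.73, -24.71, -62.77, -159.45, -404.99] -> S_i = -9.73*2.54^i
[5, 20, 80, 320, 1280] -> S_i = 5*4^i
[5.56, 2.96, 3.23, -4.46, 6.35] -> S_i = Random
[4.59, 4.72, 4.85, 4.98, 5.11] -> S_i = 4.59 + 0.13*i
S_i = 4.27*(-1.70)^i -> [4.27, -7.26, 12.34, -20.98, 35.66]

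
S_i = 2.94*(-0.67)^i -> [2.94, -1.97, 1.32, -0.88, 0.59]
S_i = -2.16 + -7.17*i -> [-2.16, -9.33, -16.5, -23.67, -30.84]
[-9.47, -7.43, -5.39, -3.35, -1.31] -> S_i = -9.47 + 2.04*i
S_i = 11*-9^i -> [11, -99, 891, -8019, 72171]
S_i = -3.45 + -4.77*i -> [-3.45, -8.22, -12.99, -17.76, -22.53]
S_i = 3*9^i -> [3, 27, 243, 2187, 19683]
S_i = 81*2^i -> [81, 162, 324, 648, 1296]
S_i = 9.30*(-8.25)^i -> [9.3, -76.73, 632.98, -5222.1, 43082.29]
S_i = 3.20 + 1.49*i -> [3.2, 4.69, 6.18, 7.67, 9.16]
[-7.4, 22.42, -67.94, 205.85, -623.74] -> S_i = -7.40*(-3.03)^i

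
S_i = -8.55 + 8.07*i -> [-8.55, -0.48, 7.59, 15.66, 23.73]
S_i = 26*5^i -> [26, 130, 650, 3250, 16250]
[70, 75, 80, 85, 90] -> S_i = 70 + 5*i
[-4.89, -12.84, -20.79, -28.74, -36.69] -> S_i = -4.89 + -7.95*i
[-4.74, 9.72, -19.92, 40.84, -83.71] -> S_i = -4.74*(-2.05)^i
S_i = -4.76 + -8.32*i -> [-4.76, -13.08, -21.4, -29.72, -38.04]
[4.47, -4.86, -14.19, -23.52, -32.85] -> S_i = 4.47 + -9.33*i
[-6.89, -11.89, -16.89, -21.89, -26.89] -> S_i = -6.89 + -5.00*i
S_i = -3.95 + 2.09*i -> [-3.95, -1.86, 0.23, 2.32, 4.41]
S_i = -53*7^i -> [-53, -371, -2597, -18179, -127253]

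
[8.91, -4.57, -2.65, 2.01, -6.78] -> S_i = Random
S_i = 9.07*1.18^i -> [9.07, 10.7, 12.63, 14.9, 17.58]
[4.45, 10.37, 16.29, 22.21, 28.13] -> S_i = 4.45 + 5.92*i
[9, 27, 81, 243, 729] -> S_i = 9*3^i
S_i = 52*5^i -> [52, 260, 1300, 6500, 32500]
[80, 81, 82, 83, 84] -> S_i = 80 + 1*i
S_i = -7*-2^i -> [-7, 14, -28, 56, -112]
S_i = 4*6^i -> [4, 24, 144, 864, 5184]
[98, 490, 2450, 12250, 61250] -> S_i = 98*5^i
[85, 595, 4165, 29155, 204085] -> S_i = 85*7^i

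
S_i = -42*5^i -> [-42, -210, -1050, -5250, -26250]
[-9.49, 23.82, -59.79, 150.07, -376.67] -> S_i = -9.49*(-2.51)^i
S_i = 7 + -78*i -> [7, -71, -149, -227, -305]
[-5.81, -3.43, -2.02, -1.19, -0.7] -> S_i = -5.81*0.59^i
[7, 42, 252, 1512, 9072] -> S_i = 7*6^i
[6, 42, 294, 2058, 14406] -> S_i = 6*7^i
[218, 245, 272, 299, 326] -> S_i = 218 + 27*i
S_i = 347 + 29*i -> [347, 376, 405, 434, 463]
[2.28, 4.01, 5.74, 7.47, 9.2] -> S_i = 2.28 + 1.73*i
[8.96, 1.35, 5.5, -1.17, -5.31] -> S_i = Random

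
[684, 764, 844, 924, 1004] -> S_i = 684 + 80*i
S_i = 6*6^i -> [6, 36, 216, 1296, 7776]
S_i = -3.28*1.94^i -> [-3.28, -6.36, -12.34, -23.95, -46.46]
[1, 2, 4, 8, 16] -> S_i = 1*2^i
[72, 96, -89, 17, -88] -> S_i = Random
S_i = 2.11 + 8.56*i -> [2.11, 10.67, 19.23, 27.79, 36.35]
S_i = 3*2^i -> [3, 6, 12, 24, 48]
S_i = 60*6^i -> [60, 360, 2160, 12960, 77760]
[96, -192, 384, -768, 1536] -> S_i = 96*-2^i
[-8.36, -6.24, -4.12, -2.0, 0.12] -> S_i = -8.36 + 2.12*i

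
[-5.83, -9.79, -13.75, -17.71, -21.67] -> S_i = -5.83 + -3.96*i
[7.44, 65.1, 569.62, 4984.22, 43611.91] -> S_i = 7.44*8.75^i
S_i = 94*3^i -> [94, 282, 846, 2538, 7614]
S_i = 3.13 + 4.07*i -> [3.13, 7.2, 11.27, 15.34, 19.41]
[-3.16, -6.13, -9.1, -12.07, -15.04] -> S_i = -3.16 + -2.97*i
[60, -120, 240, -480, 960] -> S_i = 60*-2^i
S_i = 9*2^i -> [9, 18, 36, 72, 144]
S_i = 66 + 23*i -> [66, 89, 112, 135, 158]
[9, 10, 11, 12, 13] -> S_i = 9 + 1*i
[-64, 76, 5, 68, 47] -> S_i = Random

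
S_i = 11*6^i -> [11, 66, 396, 2376, 14256]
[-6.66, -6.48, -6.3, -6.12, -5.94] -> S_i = -6.66 + 0.18*i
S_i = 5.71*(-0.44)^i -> [5.71, -2.51, 1.11, -0.49, 0.21]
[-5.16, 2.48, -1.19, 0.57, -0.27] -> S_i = -5.16*(-0.48)^i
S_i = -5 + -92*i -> [-5, -97, -189, -281, -373]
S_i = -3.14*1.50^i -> [-3.14, -4.71, -7.06, -10.6, -15.9]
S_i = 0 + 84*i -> [0, 84, 168, 252, 336]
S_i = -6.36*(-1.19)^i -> [-6.36, 7.57, -9.01, 10.72, -12.75]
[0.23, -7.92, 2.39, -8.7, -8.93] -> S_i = Random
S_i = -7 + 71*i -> [-7, 64, 135, 206, 277]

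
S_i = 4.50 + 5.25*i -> [4.5, 9.75, 15.0, 20.25, 25.5]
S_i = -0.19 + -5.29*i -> [-0.19, -5.48, -10.77, -16.06, -21.35]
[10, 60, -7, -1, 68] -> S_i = Random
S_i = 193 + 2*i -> [193, 195, 197, 199, 201]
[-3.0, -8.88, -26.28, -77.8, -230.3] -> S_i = -3.00*2.96^i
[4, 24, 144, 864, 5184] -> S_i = 4*6^i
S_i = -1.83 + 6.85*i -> [-1.83, 5.02, 11.87, 18.72, 25.57]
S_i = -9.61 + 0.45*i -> [-9.61, -9.16, -8.71, -8.26, -7.81]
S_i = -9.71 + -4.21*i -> [-9.71, -13.92, -18.13, -22.34, -26.55]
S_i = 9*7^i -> [9, 63, 441, 3087, 21609]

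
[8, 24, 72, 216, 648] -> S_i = 8*3^i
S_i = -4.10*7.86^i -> [-4.1, -32.23, -253.3, -1990.91, -15648.55]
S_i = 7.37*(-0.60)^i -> [7.37, -4.42, 2.65, -1.59, 0.96]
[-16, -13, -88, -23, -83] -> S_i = Random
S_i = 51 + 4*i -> [51, 55, 59, 63, 67]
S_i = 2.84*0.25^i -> [2.84, 0.71, 0.18, 0.04, 0.01]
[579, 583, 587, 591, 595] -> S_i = 579 + 4*i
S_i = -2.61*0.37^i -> [-2.61, -0.97, -0.36, -0.13, -0.05]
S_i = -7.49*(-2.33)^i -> [-7.49, 17.45, -40.66, 94.74, -220.75]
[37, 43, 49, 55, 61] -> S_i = 37 + 6*i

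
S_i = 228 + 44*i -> [228, 272, 316, 360, 404]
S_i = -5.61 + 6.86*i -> [-5.61, 1.25, 8.11, 14.97, 21.83]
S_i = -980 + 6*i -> [-980, -974, -968, -962, -956]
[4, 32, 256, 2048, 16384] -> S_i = 4*8^i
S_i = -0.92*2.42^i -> [-0.92, -2.23, -5.39, -13.04, -31.55]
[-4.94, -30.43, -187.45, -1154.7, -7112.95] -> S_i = -4.94*6.16^i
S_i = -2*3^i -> [-2, -6, -18, -54, -162]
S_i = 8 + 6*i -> [8, 14, 20, 26, 32]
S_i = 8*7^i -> [8, 56, 392, 2744, 19208]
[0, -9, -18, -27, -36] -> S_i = 0 + -9*i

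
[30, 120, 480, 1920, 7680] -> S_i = 30*4^i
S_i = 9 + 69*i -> [9, 78, 147, 216, 285]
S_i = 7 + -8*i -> [7, -1, -9, -17, -25]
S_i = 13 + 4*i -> [13, 17, 21, 25, 29]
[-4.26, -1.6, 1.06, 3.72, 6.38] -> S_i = -4.26 + 2.66*i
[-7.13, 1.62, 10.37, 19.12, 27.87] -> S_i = -7.13 + 8.75*i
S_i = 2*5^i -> [2, 10, 50, 250, 1250]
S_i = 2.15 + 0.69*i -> [2.15, 2.84, 3.53, 4.22, 4.91]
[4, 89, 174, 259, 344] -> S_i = 4 + 85*i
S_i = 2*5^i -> [2, 10, 50, 250, 1250]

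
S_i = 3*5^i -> [3, 15, 75, 375, 1875]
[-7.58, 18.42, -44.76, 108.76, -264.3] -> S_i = -7.58*(-2.43)^i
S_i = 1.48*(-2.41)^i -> [1.48, -3.57, 8.6, -20.72, 49.93]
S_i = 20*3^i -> [20, 60, 180, 540, 1620]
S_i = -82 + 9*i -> [-82, -73, -64, -55, -46]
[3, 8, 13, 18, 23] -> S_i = 3 + 5*i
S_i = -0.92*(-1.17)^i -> [-0.92, 1.08, -1.26, 1.47, -1.72]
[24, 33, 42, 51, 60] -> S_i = 24 + 9*i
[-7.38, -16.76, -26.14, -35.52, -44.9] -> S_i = -7.38 + -9.38*i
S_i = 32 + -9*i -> [32, 23, 14, 5, -4]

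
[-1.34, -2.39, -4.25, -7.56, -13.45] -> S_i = -1.34*1.78^i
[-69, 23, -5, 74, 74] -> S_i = Random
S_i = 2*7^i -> [2, 14, 98, 686, 4802]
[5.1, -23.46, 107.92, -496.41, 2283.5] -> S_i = 5.10*(-4.60)^i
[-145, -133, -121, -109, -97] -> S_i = -145 + 12*i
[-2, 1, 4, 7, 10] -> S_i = -2 + 3*i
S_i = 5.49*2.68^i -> [5.49, 14.71, 39.43, 105.68, 283.21]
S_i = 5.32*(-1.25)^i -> [5.32, -6.65, 8.31, -10.39, 12.99]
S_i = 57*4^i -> [57, 228, 912, 3648, 14592]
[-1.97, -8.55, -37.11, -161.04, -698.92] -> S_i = -1.97*4.34^i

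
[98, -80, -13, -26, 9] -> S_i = Random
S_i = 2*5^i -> [2, 10, 50, 250, 1250]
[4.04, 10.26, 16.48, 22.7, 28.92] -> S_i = 4.04 + 6.22*i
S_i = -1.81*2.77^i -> [-1.81, -5.01, -13.89, -38.47, -106.56]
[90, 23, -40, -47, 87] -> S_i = Random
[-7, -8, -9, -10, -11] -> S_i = -7 + -1*i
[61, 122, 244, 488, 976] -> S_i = 61*2^i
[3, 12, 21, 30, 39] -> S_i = 3 + 9*i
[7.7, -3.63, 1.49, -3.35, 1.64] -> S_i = Random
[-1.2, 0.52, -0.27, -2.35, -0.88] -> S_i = Random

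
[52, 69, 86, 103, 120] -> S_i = 52 + 17*i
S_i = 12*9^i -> [12, 108, 972, 8748, 78732]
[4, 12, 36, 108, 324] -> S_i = 4*3^i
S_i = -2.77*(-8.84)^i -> [-2.77, 24.49, -216.46, 1913.54, -16915.66]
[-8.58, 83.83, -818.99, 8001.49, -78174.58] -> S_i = -8.58*(-9.77)^i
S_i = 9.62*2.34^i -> [9.62, 22.51, 52.68, 123.26, 288.43]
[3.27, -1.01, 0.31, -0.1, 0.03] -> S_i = 3.27*(-0.31)^i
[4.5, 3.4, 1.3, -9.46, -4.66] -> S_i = Random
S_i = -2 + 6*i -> [-2, 4, 10, 16, 22]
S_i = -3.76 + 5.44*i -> [-3.76, 1.68, 7.12, 12.56, 18.0]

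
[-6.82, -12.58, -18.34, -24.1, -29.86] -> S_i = -6.82 + -5.76*i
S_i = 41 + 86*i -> [41, 127, 213, 299, 385]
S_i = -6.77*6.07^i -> [-6.77, -41.09, -249.44, -1514.1, -9190.59]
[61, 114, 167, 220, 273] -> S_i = 61 + 53*i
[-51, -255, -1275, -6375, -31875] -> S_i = -51*5^i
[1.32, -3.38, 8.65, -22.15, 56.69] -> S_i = 1.32*(-2.56)^i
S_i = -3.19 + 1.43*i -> [-3.19, -1.76, -0.33, 1.1, 2.53]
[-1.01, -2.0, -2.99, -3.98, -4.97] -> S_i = -1.01 + -0.99*i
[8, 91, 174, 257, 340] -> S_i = 8 + 83*i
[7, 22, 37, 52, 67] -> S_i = 7 + 15*i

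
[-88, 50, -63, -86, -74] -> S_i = Random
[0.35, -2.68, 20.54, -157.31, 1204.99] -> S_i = 0.35*(-7.66)^i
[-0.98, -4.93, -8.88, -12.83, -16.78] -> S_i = -0.98 + -3.95*i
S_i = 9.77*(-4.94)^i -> [9.77, -48.26, 238.42, -1177.81, 5818.38]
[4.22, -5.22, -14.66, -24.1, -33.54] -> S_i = 4.22 + -9.44*i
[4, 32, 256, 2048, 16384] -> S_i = 4*8^i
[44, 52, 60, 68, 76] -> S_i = 44 + 8*i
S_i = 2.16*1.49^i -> [2.16, 3.22, 4.8, 7.15, 10.65]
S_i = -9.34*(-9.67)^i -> [-9.34, 90.32, -873.37, 8445.52, -81668.16]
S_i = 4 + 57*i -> [4, 61, 118, 175, 232]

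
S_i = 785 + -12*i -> [785, 773, 761, 749, 737]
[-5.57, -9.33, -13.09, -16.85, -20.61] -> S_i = -5.57 + -3.76*i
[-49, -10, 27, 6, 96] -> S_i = Random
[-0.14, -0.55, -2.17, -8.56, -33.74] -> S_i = -0.14*3.94^i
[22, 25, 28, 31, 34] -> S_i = 22 + 3*i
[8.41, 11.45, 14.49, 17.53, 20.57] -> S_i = 8.41 + 3.04*i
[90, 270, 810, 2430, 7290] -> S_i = 90*3^i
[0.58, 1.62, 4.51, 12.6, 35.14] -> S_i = 0.58*2.79^i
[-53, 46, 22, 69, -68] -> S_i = Random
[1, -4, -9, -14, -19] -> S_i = 1 + -5*i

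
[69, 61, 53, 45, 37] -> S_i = 69 + -8*i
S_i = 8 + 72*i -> [8, 80, 152, 224, 296]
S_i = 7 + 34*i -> [7, 41, 75, 109, 143]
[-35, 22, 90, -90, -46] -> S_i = Random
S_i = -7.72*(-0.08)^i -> [-7.72, 0.62, -0.05, 0.0, -0.0]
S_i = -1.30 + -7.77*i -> [-1.3, -9.07, -16.84, -24.61, -32.38]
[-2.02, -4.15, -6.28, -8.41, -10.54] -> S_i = -2.02 + -2.13*i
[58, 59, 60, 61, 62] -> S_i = 58 + 1*i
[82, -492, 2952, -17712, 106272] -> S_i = 82*-6^i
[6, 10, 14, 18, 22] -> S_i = 6 + 4*i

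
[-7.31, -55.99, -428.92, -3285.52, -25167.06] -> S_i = -7.31*7.66^i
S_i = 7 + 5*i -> [7, 12, 17, 22, 27]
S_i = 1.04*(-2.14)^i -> [1.04, -2.23, 4.76, -10.19, 21.81]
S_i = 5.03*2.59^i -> [5.03, 13.03, 33.74, 87.39, 226.34]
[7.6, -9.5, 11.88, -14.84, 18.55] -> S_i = 7.60*(-1.25)^i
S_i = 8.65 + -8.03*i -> [8.65, 0.62, -7.41, -15.44, -23.47]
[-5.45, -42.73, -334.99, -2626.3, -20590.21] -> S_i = -5.45*7.84^i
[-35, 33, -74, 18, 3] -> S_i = Random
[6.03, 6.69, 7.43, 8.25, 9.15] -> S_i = 6.03*1.11^i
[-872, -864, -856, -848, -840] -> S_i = -872 + 8*i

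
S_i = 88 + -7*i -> [88, 81, 74, 67, 60]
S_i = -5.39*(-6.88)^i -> [-5.39, 37.08, -255.13, 1755.31, -12076.54]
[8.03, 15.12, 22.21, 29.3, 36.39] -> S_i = 8.03 + 7.09*i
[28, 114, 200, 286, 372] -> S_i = 28 + 86*i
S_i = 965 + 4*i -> [965, 969, 973, 977, 981]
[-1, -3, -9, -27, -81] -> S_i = -1*3^i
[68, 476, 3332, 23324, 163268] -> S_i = 68*7^i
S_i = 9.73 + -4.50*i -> [9.73, 5.23, 0.73, -3.77, -8.27]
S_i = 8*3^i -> [8, 24, 72, 216, 648]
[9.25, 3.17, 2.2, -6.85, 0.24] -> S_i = Random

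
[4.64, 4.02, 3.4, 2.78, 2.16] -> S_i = 4.64 + -0.62*i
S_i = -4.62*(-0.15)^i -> [-4.62, 0.69, -0.1, 0.02, -0.0]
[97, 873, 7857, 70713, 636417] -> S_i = 97*9^i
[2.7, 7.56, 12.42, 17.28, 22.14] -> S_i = 2.70 + 4.86*i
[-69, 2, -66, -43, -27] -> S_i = Random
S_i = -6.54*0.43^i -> [-6.54, -2.81, -1.21, -0.52, -0.22]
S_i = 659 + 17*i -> [659, 676, 693, 710, 727]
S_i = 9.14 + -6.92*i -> [9.14, 2.22, -4.7, -11.62, -18.54]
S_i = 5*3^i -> [5, 15, 45, 135, 405]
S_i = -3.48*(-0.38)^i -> [-3.48, 1.32, -0.5, 0.19, -0.07]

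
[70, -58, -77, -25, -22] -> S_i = Random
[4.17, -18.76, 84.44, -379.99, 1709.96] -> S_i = 4.17*(-4.50)^i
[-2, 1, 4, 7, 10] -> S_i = -2 + 3*i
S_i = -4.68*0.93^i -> [-4.68, -4.35, -4.05, -3.76, -3.5]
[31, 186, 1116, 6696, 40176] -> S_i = 31*6^i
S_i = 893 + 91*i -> [893, 984, 1075, 1166, 1257]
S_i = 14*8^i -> [14, 112, 896, 7168, 57344]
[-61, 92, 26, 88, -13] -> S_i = Random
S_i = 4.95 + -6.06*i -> [4.95, -1.11, -7.17, -13.23, -19.29]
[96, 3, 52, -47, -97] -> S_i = Random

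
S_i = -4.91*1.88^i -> [-4.91, -9.23, -17.35, -32.63, -61.34]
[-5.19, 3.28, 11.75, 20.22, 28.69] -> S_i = -5.19 + 8.47*i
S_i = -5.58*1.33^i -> [-5.58, -7.42, -9.87, -13.13, -17.46]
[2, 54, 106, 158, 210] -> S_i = 2 + 52*i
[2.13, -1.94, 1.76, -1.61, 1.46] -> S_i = 2.13*(-0.91)^i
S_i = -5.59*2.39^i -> [-5.59, -13.36, -31.93, -76.31, -182.39]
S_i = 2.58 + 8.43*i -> [2.58, 11.01, 19.44, 27.87, 36.3]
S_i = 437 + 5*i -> [437, 442, 447, 452, 457]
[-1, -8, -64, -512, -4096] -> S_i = -1*8^i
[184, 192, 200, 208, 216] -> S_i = 184 + 8*i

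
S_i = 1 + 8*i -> [1, 9, 17, 25, 33]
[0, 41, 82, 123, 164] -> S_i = 0 + 41*i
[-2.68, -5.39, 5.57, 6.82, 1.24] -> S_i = Random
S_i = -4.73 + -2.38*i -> [-4.73, -7.11, -9.49, -11.87, -14.25]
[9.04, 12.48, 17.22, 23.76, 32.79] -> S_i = 9.04*1.38^i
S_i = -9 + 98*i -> [-9, 89, 187, 285, 383]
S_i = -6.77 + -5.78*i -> [-6.77, -12.55, -18.33, -24.11, -29.89]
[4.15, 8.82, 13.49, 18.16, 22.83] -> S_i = 4.15 + 4.67*i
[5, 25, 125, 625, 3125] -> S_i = 5*5^i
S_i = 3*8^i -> [3, 24, 192, 1536, 12288]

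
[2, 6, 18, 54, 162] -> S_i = 2*3^i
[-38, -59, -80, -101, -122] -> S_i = -38 + -21*i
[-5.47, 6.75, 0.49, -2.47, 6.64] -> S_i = Random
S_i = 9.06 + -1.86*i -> [9.06, 7.2, 5.34, 3.48, 1.62]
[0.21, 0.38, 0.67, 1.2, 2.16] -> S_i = 0.21*1.79^i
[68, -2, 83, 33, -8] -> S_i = Random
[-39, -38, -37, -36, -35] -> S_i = -39 + 1*i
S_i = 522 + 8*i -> [522, 530, 538, 546, 554]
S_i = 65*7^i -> [65, 455, 3185, 22295, 156065]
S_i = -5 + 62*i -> [-5, 57, 119, 181, 243]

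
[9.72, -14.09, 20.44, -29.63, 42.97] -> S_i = 9.72*(-1.45)^i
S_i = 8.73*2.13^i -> [8.73, 18.59, 39.61, 84.36, 179.69]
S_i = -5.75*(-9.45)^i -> [-5.75, 54.34, -513.49, 4852.47, -45855.88]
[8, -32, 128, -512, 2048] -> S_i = 8*-4^i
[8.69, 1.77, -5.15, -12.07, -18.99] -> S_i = 8.69 + -6.92*i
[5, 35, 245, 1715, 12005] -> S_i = 5*7^i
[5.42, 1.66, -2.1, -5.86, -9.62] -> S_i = 5.42 + -3.76*i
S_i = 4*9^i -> [4, 36, 324, 2916, 26244]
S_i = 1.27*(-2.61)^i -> [1.27, -3.31, 8.65, -22.58, 58.93]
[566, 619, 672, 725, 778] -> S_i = 566 + 53*i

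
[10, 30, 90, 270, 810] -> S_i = 10*3^i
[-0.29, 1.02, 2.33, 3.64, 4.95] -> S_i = -0.29 + 1.31*i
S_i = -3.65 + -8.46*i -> [-3.65, -12.11, -20.57, -29.03, -37.49]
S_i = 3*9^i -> [3, 27, 243, 2187, 19683]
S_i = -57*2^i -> [-57, -114, -228, -456, -912]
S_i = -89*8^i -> [-89, -712, -5696, -45568, -364544]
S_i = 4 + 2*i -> [4, 6, 8, 10, 12]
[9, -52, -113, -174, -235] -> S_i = 9 + -61*i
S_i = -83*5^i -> [-83, -415, -2075, -10375, -51875]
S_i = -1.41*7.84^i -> [-1.41, -11.05, -86.67, -679.47, -5327.01]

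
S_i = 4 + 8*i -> [4, 12, 20, 28, 36]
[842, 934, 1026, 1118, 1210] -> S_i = 842 + 92*i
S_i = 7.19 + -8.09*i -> [7.19, -0.9, -8.99, -17.08, -25.17]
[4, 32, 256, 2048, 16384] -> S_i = 4*8^i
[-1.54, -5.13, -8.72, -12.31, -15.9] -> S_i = -1.54 + -3.59*i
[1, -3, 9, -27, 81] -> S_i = 1*-3^i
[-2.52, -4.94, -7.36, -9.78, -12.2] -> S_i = -2.52 + -2.42*i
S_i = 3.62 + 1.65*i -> [3.62, 5.27, 6.92, 8.57, 10.22]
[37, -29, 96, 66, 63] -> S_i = Random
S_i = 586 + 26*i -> [586, 612, 638, 664, 690]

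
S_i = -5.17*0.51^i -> [-5.17, -2.64, -1.34, -0.69, -0.35]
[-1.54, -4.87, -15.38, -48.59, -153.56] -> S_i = -1.54*3.16^i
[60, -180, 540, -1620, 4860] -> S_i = 60*-3^i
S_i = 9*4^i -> [9, 36, 144, 576, 2304]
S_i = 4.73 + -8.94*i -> [4.73, -4.21, -13.15, -22.09, -31.03]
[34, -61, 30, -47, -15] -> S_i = Random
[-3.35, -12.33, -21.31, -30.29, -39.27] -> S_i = -3.35 + -8.98*i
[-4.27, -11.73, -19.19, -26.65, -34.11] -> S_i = -4.27 + -7.46*i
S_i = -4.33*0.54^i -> [-4.33, -2.34, -1.26, -0.68, -0.37]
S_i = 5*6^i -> [5, 30, 180, 1080, 6480]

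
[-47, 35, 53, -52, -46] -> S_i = Random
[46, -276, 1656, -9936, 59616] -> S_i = 46*-6^i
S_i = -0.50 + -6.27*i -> [-0.5, -6.77, -13.04, -19.31, -25.58]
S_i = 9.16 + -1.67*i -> [9.16, 7.49, 5.82, 4.15, 2.48]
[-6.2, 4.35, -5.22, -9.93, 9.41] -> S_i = Random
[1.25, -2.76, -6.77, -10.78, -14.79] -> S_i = 1.25 + -4.01*i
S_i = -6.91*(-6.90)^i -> [-6.91, 47.68, -328.99, 2270.0, -15662.98]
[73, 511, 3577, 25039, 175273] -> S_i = 73*7^i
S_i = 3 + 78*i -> [3, 81, 159, 237, 315]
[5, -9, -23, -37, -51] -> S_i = 5 + -14*i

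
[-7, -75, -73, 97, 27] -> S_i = Random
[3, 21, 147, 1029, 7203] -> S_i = 3*7^i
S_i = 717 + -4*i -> [717, 713, 709, 705, 701]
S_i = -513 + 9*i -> [-513, -504, -495, -486, -477]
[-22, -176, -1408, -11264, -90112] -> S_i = -22*8^i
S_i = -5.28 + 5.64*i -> [-5.28, 0.36, 6.0, 11.64, 17.28]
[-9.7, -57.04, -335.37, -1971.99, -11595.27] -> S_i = -9.70*5.88^i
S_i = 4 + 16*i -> [4, 20, 36, 52, 68]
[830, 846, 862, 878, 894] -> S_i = 830 + 16*i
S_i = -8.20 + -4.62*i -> [-8.2, -12.82, -17.44, -22.06, -26.68]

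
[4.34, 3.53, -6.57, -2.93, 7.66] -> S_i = Random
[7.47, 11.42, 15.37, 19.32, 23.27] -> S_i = 7.47 + 3.95*i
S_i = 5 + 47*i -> [5, 52, 99, 146, 193]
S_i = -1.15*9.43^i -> [-1.15, -10.84, -102.26, -964.35, -9093.78]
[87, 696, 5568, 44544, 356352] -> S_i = 87*8^i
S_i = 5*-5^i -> [5, -25, 125, -625, 3125]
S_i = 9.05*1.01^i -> [9.05, 9.14, 9.23, 9.32, 9.42]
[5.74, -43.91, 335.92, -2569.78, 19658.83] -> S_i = 5.74*(-7.65)^i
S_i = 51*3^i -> [51, 153, 459, 1377, 4131]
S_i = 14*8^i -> [14, 112, 896, 7168, 57344]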